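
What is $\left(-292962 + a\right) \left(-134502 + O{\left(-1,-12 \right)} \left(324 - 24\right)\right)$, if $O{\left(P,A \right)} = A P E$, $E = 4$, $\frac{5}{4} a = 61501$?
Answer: $\frac{146381038212}{5} \approx 2.9276 \cdot 10^{10}$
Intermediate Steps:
$a = \frac{246004}{5}$ ($a = \frac{4}{5} \cdot 61501 = \frac{246004}{5} \approx 49201.0$)
$O{\left(P,A \right)} = 4 A P$ ($O{\left(P,A \right)} = A P 4 = 4 A P$)
$\left(-292962 + a\right) \left(-134502 + O{\left(-1,-12 \right)} \left(324 - 24\right)\right) = \left(-292962 + \frac{246004}{5}\right) \left(-134502 + 4 \left(-12\right) \left(-1\right) \left(324 - 24\right)\right) = - \frac{1218806 \left(-134502 + 48 \cdot 300\right)}{5} = - \frac{1218806 \left(-134502 + 14400\right)}{5} = \left(- \frac{1218806}{5}\right) \left(-120102\right) = \frac{146381038212}{5}$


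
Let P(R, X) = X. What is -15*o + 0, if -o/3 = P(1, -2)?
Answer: -90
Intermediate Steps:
o = 6 (o = -3*(-2) = 6)
-15*o + 0 = -15*6 + 0 = -90 + 0 = -90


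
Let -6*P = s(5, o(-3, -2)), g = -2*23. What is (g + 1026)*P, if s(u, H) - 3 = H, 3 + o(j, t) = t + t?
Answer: 1960/3 ≈ 653.33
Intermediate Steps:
o(j, t) = -3 + 2*t (o(j, t) = -3 + (t + t) = -3 + 2*t)
g = -46
s(u, H) = 3 + H
P = ⅔ (P = -(3 + (-3 + 2*(-2)))/6 = -(3 + (-3 - 4))/6 = -(3 - 7)/6 = -⅙*(-4) = ⅔ ≈ 0.66667)
(g + 1026)*P = (-46 + 1026)*(⅔) = 980*(⅔) = 1960/3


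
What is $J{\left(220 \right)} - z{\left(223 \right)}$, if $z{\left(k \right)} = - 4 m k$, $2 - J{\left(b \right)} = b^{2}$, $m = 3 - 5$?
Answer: $-50182$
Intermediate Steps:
$m = -2$ ($m = 3 - 5 = -2$)
$J{\left(b \right)} = 2 - b^{2}$
$z{\left(k \right)} = 8 k$ ($z{\left(k \right)} = \left(-4\right) \left(-2\right) k = 8 k$)
$J{\left(220 \right)} - z{\left(223 \right)} = \left(2 - 220^{2}\right) - 8 \cdot 223 = \left(2 - 48400\right) - 1784 = -48398 - 1784 = -50182$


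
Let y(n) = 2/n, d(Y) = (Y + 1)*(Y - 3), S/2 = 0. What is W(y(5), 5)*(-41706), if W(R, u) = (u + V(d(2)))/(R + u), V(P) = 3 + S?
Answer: -185360/3 ≈ -61787.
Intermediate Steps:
S = 0 (S = 2*0 = 0)
d(Y) = (1 + Y)*(-3 + Y)
V(P) = 3 (V(P) = 3 + 0 = 3)
W(R, u) = (3 + u)/(R + u) (W(R, u) = (u + 3)/(R + u) = (3 + u)/(R + u))
W(y(5), 5)*(-41706) = ((3 + 5)/(2/5 + 5))*(-41706) = (8/(2*(⅕) + 5))*(-41706) = (8/(⅖ + 5))*(-41706) = (8/(27/5))*(-41706) = ((5/27)*8)*(-41706) = (40/27)*(-41706) = -185360/3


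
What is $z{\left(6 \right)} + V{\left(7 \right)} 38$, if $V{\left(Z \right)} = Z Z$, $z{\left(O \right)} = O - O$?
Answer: $1862$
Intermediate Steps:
$z{\left(O \right)} = 0$
$V{\left(Z \right)} = Z^{2}$
$z{\left(6 \right)} + V{\left(7 \right)} 38 = 0 + 7^{2} \cdot 38 = 0 + 49 \cdot 38 = 0 + 1862 = 1862$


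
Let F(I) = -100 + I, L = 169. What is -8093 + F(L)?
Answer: -8024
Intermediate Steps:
-8093 + F(L) = -8093 + (-100 + 169) = -8093 + 69 = -8024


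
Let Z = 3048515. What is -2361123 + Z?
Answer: 687392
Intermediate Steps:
-2361123 + Z = -2361123 + 3048515 = 687392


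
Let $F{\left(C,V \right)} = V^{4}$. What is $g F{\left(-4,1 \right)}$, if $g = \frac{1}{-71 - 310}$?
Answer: $- \frac{1}{381} \approx -0.0026247$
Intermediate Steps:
$g = - \frac{1}{381}$ ($g = \frac{1}{-381} = - \frac{1}{381} \approx -0.0026247$)
$g F{\left(-4,1 \right)} = - \frac{1^{4}}{381} = \left(- \frac{1}{381}\right) 1 = - \frac{1}{381}$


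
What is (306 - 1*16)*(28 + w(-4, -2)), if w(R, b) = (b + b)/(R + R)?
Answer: 8265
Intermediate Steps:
w(R, b) = b/R (w(R, b) = (2*b)/((2*R)) = (2*b)*(1/(2*R)) = b/R)
(306 - 1*16)*(28 + w(-4, -2)) = (306 - 1*16)*(28 - 2/(-4)) = (306 - 16)*(28 - 2*(-1/4)) = 290*(28 + 1/2) = 290*(57/2) = 8265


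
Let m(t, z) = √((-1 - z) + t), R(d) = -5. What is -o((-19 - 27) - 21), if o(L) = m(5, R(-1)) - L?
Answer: -70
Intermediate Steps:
m(t, z) = √(-1 + t - z)
o(L) = 3 - L (o(L) = √(-1 + 5 - 1*(-5)) - L = √(-1 + 5 + 5) - L = √9 - L = 3 - L)
-o((-19 - 27) - 21) = -(3 - ((-19 - 27) - 21)) = -(3 - (-46 - 21)) = -(3 - 1*(-67)) = -(3 + 67) = -1*70 = -70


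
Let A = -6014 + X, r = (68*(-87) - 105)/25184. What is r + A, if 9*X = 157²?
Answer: -742402957/226656 ≈ -3275.5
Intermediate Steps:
X = 24649/9 (X = (⅑)*157² = (⅑)*24649 = 24649/9 ≈ 2738.8)
r = -6021/25184 (r = (-5916 - 105)*(1/25184) = -6021*1/25184 = -6021/25184 ≈ -0.23908)
A = -29477/9 (A = -6014 + 24649/9 = -29477/9 ≈ -3275.2)
r + A = -6021/25184 - 29477/9 = -742402957/226656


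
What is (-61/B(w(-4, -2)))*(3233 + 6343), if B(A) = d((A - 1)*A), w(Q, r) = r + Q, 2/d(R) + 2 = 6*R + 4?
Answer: -74185272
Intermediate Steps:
d(R) = 2/(2 + 6*R) (d(R) = 2/(-2 + (6*R + 4)) = 2/(-2 + (4 + 6*R)) = 2/(2 + 6*R))
w(Q, r) = Q + r
B(A) = 1/(1 + 3*A*(-1 + A)) (B(A) = 1/(1 + 3*((A - 1)*A)) = 1/(1 + 3*((-1 + A)*A)) = 1/(1 + 3*(A*(-1 + A))) = 1/(1 + 3*A*(-1 + A)))
(-61/B(w(-4, -2)))*(3233 + 6343) = (-(61 + 183*(-1 + (-4 - 2))*(-4 - 2)))*(3233 + 6343) = -61/(1/(1 + 3*(-6)*(-1 - 6)))*9576 = -61/(1/(1 + 3*(-6)*(-7)))*9576 = -61/(1/(1 + 126))*9576 = -61/(1/127)*9576 = -61/1/127*9576 = -61*127*9576 = -7747*9576 = -74185272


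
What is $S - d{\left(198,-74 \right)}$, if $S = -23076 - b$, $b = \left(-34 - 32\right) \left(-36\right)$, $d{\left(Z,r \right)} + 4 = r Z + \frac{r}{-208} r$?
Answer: $- \frac{560023}{52} \approx -10770.0$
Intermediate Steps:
$d{\left(Z,r \right)} = -4 - \frac{r^{2}}{208} + Z r$ ($d{\left(Z,r \right)} = -4 + \left(r Z + \frac{r}{-208} r\right) = -4 + \left(Z r + r \left(- \frac{1}{208}\right) r\right) = -4 + \left(Z r + - \frac{r}{208} r\right) = -4 + \left(Z r - \frac{r^{2}}{208}\right) = -4 + \left(- \frac{r^{2}}{208} + Z r\right) = -4 - \frac{r^{2}}{208} + Z r$)
$b = 2376$ ($b = \left(-66\right) \left(-36\right) = 2376$)
$S = -25452$ ($S = -23076 - 2376 = -25452$)
$S - d{\left(198,-74 \right)} = -25452 - \left(-4 - \frac{\left(-74\right)^{2}}{208} + 198 \left(-74\right)\right) = -25452 - \left(-4 - \frac{1369}{52} - 14652\right) = -25452 - - \frac{763481}{52} = -25452 + \frac{763481}{52} = - \frac{560023}{52}$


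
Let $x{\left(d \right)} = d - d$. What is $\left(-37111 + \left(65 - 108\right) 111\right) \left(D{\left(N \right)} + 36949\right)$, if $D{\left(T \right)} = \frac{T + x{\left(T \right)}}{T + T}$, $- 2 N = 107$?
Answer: $-1547592858$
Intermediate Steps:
$x{\left(d \right)} = 0$
$N = - \frac{107}{2}$ ($N = \left(- \frac{1}{2}\right) 107 = - \frac{107}{2} \approx -53.5$)
$D{\left(T \right)} = \frac{1}{2}$ ($D{\left(T \right)} = \frac{T + 0}{T + T} = \frac{T}{2 T} = T \frac{1}{2 T} = \frac{1}{2}$)
$\left(-37111 + \left(65 - 108\right) 111\right) \left(D{\left(N \right)} + 36949\right) = \left(-37111 + \left(65 - 108\right) 111\right) \left(\frac{1}{2} + 36949\right) = \left(-37111 - 4773\right) \frac{73899}{2} = \left(-41884\right) \frac{73899}{2} = -1547592858$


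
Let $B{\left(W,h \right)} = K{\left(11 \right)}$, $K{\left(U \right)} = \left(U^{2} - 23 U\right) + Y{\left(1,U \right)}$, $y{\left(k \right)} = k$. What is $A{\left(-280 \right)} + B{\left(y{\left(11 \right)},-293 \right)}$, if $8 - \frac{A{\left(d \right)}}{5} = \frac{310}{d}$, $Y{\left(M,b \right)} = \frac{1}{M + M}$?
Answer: $- \frac{2407}{28} \approx -85.964$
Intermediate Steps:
$Y{\left(M,b \right)} = \frac{1}{2 M}$
$K{\left(U \right)} = \frac{1}{2} + U^{2} - 23 U$ ($K{\left(U \right)} = \left(U^{2} - 23 U\right) + \frac{1}{2 \cdot 1} = \left(U^{2} - 23 U\right) + \frac{1}{2} \cdot 1 = \left(U^{2} - 23 U\right) + \frac{1}{2} = \frac{1}{2} + U^{2} - 23 U$)
$B{\left(W,h \right)} = - \frac{263}{2}$ ($B{\left(W,h \right)} = \frac{1}{2} + 11^{2} - 253 = \frac{1}{2} + 121 - 253 = - \frac{263}{2}$)
$A{\left(d \right)} = 40 - \frac{1550}{d}$ ($A{\left(d \right)} = 40 - 5 \frac{310}{d} = 40 - \frac{1550}{d}$)
$A{\left(-280 \right)} + B{\left(y{\left(11 \right)},-293 \right)} = \left(40 - \frac{1550}{-280}\right) - \frac{263}{2} = \left(40 - - \frac{155}{28}\right) - \frac{263}{2} = \left(40 + \frac{155}{28}\right) - \frac{263}{2} = \frac{1275}{28} - \frac{263}{2} = - \frac{2407}{28}$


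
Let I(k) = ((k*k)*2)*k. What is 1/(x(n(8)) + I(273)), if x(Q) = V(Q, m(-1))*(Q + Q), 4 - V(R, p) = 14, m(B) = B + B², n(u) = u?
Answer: 1/40692674 ≈ 2.4574e-8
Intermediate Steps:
I(k) = 2*k³ (I(k) = (k²*2)*k = (2*k²)*k = 2*k³)
V(R, p) = -10 (V(R, p) = 4 - 1*14 = 4 - 14 = -10)
x(Q) = -20*Q (x(Q) = -10*(Q + Q) = -20*Q)
1/(x(n(8)) + I(273)) = 1/(-20*8 + 2*273³) = 1/(-160 + 2*20346417) = 1/(-160 + 40692834) = 1/40692674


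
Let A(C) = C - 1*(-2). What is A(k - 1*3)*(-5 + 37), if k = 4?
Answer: 96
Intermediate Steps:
A(C) = 2 + C (A(C) = C + 2 = 2 + C)
A(k - 1*3)*(-5 + 37) = (2 + (4 - 1*3))*(-5 + 37) = (2 + (4 - 3))*32 = (2 + 1)*32 = 3*32 = 96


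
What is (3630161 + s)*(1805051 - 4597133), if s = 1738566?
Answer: -14989926019614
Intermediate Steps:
(3630161 + s)*(1805051 - 4597133) = (3630161 + 1738566)*(1805051 - 4597133) = 5368727*(-2792082) = -14989926019614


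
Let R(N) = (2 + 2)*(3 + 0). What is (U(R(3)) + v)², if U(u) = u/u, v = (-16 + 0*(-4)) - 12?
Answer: 729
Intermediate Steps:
R(N) = 12 (R(N) = 4*3 = 12)
v = -28 (v = (-16 + 0) - 12 = -16 - 12 = -28)
U(u) = 1
(U(R(3)) + v)² = (1 - 28)² = (-27)² = 729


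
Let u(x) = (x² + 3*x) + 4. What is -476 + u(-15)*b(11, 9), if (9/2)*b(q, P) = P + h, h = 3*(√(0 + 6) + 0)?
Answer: -108 + 368*√6/3 ≈ 192.47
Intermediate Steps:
h = 3*√6 (h = 3*(√6 + 0) = 3*√6 ≈ 7.3485)
b(q, P) = 2*√6/3 + 2*P/9 (b(q, P) = 2*(P + 3*√6)/9 = 2*√6/3 + 2*P/9)
u(x) = 4 + x² + 3*x
-476 + u(-15)*b(11, 9) = -476 + (4 + (-15)² + 3*(-15))*(2*√6/3 + (2/9)*9) = -476 + (4 + 225 - 45)*(2*√6/3 + 2) = -476 + 184*(2 + 2*√6/3) = -476 + (368 + 368*√6/3) = -108 + 368*√6/3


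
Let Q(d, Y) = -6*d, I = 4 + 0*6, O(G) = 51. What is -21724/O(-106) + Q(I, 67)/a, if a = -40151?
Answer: -872239100/2047701 ≈ -425.96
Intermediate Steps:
I = 4 (I = 4 + 0 = 4)
-21724/O(-106) + Q(I, 67)/a = -21724/51 - 6*4/(-40151) = -21724*1/51 - 24*(-1/40151) = -21724/51 + 24/40151 = -872239100/2047701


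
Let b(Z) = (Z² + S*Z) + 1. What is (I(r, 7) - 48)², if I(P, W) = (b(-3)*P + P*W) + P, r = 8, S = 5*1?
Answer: 576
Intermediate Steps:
S = 5
b(Z) = 1 + Z² + 5*Z (b(Z) = (Z² + 5*Z) + 1 = 1 + Z² + 5*Z)
I(P, W) = -4*P + P*W (I(P, W) = ((1 + (-3)² + 5*(-3))*P + P*W) + P = ((1 + 9 - 15)*P + P*W) + P = (-5*P + P*W) + P = -4*P + P*W)
(I(r, 7) - 48)² = (8*(-4 + 7) - 48)² = (8*3 - 48)² = (24 - 48)² = (-24)² = 576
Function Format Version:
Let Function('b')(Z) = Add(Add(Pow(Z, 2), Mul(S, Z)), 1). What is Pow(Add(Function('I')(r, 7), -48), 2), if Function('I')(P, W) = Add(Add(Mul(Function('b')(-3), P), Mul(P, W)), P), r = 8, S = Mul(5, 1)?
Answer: 576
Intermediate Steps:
S = 5
Function('b')(Z) = Add(1, Pow(Z, 2), Mul(5, Z)) (Function('b')(Z) = Add(Add(Pow(Z, 2), Mul(5, Z)), 1) = Add(1, Pow(Z, 2), Mul(5, Z)))
Function('I')(P, W) = Add(Mul(-4, P), Mul(P, W)) (Function('I')(P, W) = Add(Add(Mul(Add(1, Pow(-3, 2), Mul(5, -3)), P), Mul(P, W)), P) = Add(Add(Mul(Add(1, 9, -15), P), Mul(P, W)), P) = Add(Add(Mul(-5, P), Mul(P, W)), P) = Add(Mul(-4, P), Mul(P, W)))
Pow(Add(Function('I')(r, 7), -48), 2) = Pow(Add(Mul(8, Add(-4, 7)), -48), 2) = Pow(Add(Mul(8, 3), -48), 2) = Pow(Add(24, -48), 2) = Pow(-24, 2) = 576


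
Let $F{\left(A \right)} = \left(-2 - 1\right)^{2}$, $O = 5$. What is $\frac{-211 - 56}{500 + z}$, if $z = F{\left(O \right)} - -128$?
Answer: $- \frac{267}{637} \approx -0.41915$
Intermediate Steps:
$F{\left(A \right)} = 9$ ($F{\left(A \right)} = \left(-3\right)^{2} = 9$)
$z = 137$ ($z = 9 - -128 = 9 + 128 = 137$)
$\frac{-211 - 56}{500 + z} = \frac{-211 - 56}{500 + 137} = \frac{-211 - 56}{637} = \left(-211 - 56\right) \frac{1}{637} = \left(-267\right) \frac{1}{637} = - \frac{267}{637}$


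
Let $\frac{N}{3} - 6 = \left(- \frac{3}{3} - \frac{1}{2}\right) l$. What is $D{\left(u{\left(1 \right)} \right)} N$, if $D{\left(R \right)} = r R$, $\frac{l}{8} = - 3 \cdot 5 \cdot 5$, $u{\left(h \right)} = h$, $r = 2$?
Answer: $5436$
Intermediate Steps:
$l = -600$ ($l = 8 \left(- 3 \cdot 5 \cdot 5\right) = 8 \left(\left(-3\right) 25\right) = 8 \left(-75\right) = -600$)
$D{\left(R \right)} = 2 R$
$N = 2718$ ($N = 18 + 3 \left(- \frac{3}{3} - \frac{1}{2}\right) \left(-600\right) = 18 + 3 \left(\left(-3\right) \frac{1}{3} - \frac{1}{2}\right) \left(-600\right) = 18 + 3 \left(-1 - \frac{1}{2}\right) \left(-600\right) = 18 + 3 \left(\left(- \frac{3}{2}\right) \left(-600\right)\right) = 18 + 3 \cdot 900 = 18 + 2700 = 2718$)
$D{\left(u{\left(1 \right)} \right)} N = 2 \cdot 1 \cdot 2718 = 2 \cdot 2718 = 5436$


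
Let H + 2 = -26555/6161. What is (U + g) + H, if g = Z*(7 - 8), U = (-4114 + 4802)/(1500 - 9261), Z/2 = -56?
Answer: 5049375187/47815521 ≈ 105.60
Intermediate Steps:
H = -38877/6161 (H = -2 - 26555/6161 = -38877/6161 ≈ -6.3102)
Z = -112 (Z = 2*(-56) = -112)
U = -688/7761 (U = 688/(-7761) = 688*(-1/7761) = -688/7761 ≈ -0.088648)
g = 112 (g = -112*(7 - 8) = -112*(-1) = 112)
(U + g) + H = (-688/7761 + 112) - 38877/6161 = 868544/7761 - 38877/6161 = 5049375187/47815521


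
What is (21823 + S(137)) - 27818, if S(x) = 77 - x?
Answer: -6055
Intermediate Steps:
(21823 + S(137)) - 27818 = (21823 + (77 - 1*137)) - 27818 = (21823 + (77 - 137)) - 27818 = (21823 - 60) - 27818 = 21763 - 27818 = -6055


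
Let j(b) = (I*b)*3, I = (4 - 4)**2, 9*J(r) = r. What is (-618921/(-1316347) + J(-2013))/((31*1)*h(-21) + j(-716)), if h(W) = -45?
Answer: 881412074/5508912195 ≈ 0.16000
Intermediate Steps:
J(r) = r/9
I = 0 (I = 0**2 = 0)
j(b) = 0 (j(b) = (0*b)*3 = 0*3 = 0)
(-618921/(-1316347) + J(-2013))/((31*1)*h(-21) + j(-716)) = (-618921/(-1316347) + (1/9)*(-2013))/((31*1)*(-45) + 0) = (-618921*(-1/1316347) - 671/3)/(31*(-45) + 0) = (618921/1316347 - 671/3)/(-1395 + 0) = -881412074/3949041/(-1395) = -881412074/3949041*(-1/1395) = 881412074/5508912195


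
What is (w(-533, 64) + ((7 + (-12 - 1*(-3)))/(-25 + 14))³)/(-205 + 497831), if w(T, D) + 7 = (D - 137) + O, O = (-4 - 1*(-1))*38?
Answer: -129103/331170103 ≈ -0.00038984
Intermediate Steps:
O = -114 (O = (-4 + 1)*38 = -3*38 = -114)
w(T, D) = -258 + D (w(T, D) = -7 + ((D - 137) - 114) = -7 + ((-137 + D) - 114) = -7 + (-251 + D) = -258 + D)
(w(-533, 64) + ((7 + (-12 - 1*(-3)))/(-25 + 14))³)/(-205 + 497831) = ((-258 + 64) + ((7 + (-12 - 1*(-3)))/(-25 + 14))³)/(-205 + 497831) = (-194 + ((7 + (-12 + 3))/(-11))³)/497626 = (-194 + ((7 - 9)*(-1/11))³)*(1/497626) = (-194 + (-2*(-1/11))³)*(1/497626) = (-194 + (2/11)³)*(1/497626) = (-194 + 8/1331)*(1/497626) = -258206/1331*1/497626 = -129103/331170103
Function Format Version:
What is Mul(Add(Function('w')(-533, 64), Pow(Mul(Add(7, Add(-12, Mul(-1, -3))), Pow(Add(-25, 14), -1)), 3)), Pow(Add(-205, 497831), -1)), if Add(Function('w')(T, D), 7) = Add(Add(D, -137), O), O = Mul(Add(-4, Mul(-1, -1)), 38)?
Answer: Rational(-129103, 331170103) ≈ -0.00038984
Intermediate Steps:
O = -114 (O = Mul(Add(-4, 1), 38) = Mul(-3, 38) = -114)
Function('w')(T, D) = Add(-258, D) (Function('w')(T, D) = Add(-7, Add(Add(D, -137), -114)) = Add(-7, Add(Add(-137, D), -114)) = Add(-7, Add(-251, D)) = Add(-258, D))
Mul(Add(Function('w')(-533, 64), Pow(Mul(Add(7, Add(-12, Mul(-1, -3))), Pow(Add(-25, 14), -1)), 3)), Pow(Add(-205, 497831), -1)) = Mul(Add(Add(-258, 64), Pow(Mul(Add(7, Add(-12, Mul(-1, -3))), Pow(Add(-25, 14), -1)), 3)), Pow(Add(-205, 497831), -1)) = Mul(Add(-194, Pow(Mul(Add(7, Add(-12, 3)), Pow(-11, -1)), 3)), Pow(497626, -1)) = Mul(Add(-194, Pow(Mul(Add(7, -9), Rational(-1, 11)), 3)), Rational(1, 497626)) = Mul(Add(-194, Pow(Mul(-2, Rational(-1, 11)), 3)), Rational(1, 497626)) = Mul(Add(-194, Pow(Rational(2, 11), 3)), Rational(1, 497626)) = Mul(Add(-194, Rational(8, 1331)), Rational(1, 497626)) = Mul(Rational(-258206, 1331), Rational(1, 497626)) = Rational(-129103, 331170103)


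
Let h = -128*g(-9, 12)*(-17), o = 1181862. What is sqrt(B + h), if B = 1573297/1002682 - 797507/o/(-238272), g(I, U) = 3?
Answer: sqrt(225947761389480939309686727384447462)/5882497626280176 ≈ 80.806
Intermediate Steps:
B = 221524253677328791/141179943030724224 (B = 1573297/1002682 - 797507/1181862/(-238272) = 1573297*(1/1002682) - 797507*1/1181862*(-1/238272) = 1573297/1002682 - 797507/1181862*(-1/238272) = 1573297/1002682 + 797507/281604622464 = 221524253677328791/141179943030724224 ≈ 1.5691)
h = 6528 (h = -128*3*(-17) = -384*(-17) = 6528)
sqrt(B + h) = sqrt(221524253677328791/141179943030724224 + 6528) = sqrt(921844192358245063063/141179943030724224) = sqrt(225947761389480939309686727384447462)/5882497626280176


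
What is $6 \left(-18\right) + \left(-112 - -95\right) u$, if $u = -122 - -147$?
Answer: $-533$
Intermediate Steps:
$u = 25$ ($u = -122 + 147 = 25$)
$6 \left(-18\right) + \left(-112 - -95\right) u = 6 \left(-18\right) + \left(-112 - -95\right) 25 = -108 + \left(-112 + 95\right) 25 = -108 - 425 = -533$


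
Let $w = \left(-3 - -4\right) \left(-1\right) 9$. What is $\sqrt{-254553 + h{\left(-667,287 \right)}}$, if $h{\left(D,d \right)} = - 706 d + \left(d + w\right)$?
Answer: $i \sqrt{456897} \approx 675.94 i$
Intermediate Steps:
$w = -9$ ($w = \left(-3 + 4\right) \left(-1\right) 9 = 1 \left(-1\right) 9 = \left(-1\right) 9 = -9$)
$h{\left(D,d \right)} = -9 - 705 d$ ($h{\left(D,d \right)} = - 706 d + \left(d - 9\right) = - 706 d + \left(-9 + d\right) = -9 - 705 d$)
$\sqrt{-254553 + h{\left(-667,287 \right)}} = \sqrt{-254553 - 202344} = \sqrt{-456897} = i \sqrt{456897}$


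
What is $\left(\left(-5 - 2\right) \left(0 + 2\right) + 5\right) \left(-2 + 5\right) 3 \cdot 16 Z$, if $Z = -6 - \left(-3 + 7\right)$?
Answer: $12960$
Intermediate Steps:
$Z = -10$ ($Z = -6 - 4 = -10$)
$\left(\left(-5 - 2\right) \left(0 + 2\right) + 5\right) \left(-2 + 5\right) 3 \cdot 16 Z = \left(\left(-5 - 2\right) \left(0 + 2\right) + 5\right) \left(-2 + 5\right) 3 \cdot 16 \left(-10\right) = \left(\left(-7\right) 2 + 5\right) 3 \cdot 3 \cdot 16 \left(-10\right) = \left(-14 + 5\right) 9 \cdot 16 \left(-10\right) = \left(-9\right) 9 \cdot 16 \left(-10\right) = \left(-81\right) 16 \left(-10\right) = \left(-1296\right) \left(-10\right) = 12960$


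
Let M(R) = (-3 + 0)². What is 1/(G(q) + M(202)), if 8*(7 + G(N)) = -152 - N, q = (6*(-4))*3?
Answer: -⅛ ≈ -0.12500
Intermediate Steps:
q = -72 (q = -24*3 = -72)
G(N) = -26 - N/8 (G(N) = -7 + (-152 - N)/8 = -7 + (-19 - N/8) = -26 - N/8)
M(R) = 9 (M(R) = (-3)² = 9)
1/(G(q) + M(202)) = 1/((-26 - ⅛*(-72)) + 9) = 1/((-26 + 9) + 9) = 1/(-17 + 9) = 1/(-8) = -⅛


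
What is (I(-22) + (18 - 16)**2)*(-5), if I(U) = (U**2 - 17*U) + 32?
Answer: -4470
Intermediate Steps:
I(U) = 32 + U**2 - 17*U
(I(-22) + (18 - 16)**2)*(-5) = ((32 + (-22)**2 - 17*(-22)) + (18 - 16)**2)*(-5) = ((32 + 484 + 374) + 2**2)*(-5) = (890 + 4)*(-5) = 894*(-5) = -4470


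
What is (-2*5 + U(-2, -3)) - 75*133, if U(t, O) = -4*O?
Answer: -9973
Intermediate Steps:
(-2*5 + U(-2, -3)) - 75*133 = (-2*5 - 4*(-3)) - 75*133 = (-10 + 12) - 9975 = 2 - 9975 = -9973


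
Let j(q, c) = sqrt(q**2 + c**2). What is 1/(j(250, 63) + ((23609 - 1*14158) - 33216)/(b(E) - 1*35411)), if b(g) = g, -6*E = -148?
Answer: -7568605905/749082818477764 + 11269733281*sqrt(66469)/749082818477764 ≈ 0.0038687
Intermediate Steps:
E = 74/3 (E = -1/6*(-148) = 74/3 ≈ 24.667)
j(q, c) = sqrt(c**2 + q**2)
1/(j(250, 63) + ((23609 - 1*14158) - 33216)/(b(E) - 1*35411)) = 1/(sqrt(63**2 + 250**2) + ((23609 - 1*14158) - 33216)/(74/3 - 1*35411)) = 1/(sqrt(3969 + 62500) + ((23609 - 14158) - 33216)/(74/3 - 35411)) = 1/(sqrt(66469) + (9451 - 33216)/(-106159/3)) = 1/(sqrt(66469) - 23765*(-3/106159)) = 1/(sqrt(66469) + 71295/106159) = 1/(71295/106159 + sqrt(66469))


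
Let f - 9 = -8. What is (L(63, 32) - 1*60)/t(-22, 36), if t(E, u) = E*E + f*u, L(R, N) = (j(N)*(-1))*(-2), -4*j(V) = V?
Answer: -19/130 ≈ -0.14615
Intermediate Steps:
f = 1 (f = 9 - 8 = 1)
j(V) = -V/4
L(R, N) = -N/2 (L(R, N) = (-N/4*(-1))*(-2) = (N/4)*(-2) = -N/2)
t(E, u) = u + E**2 (t(E, u) = E*E + 1*u = E**2 + u = u + E**2)
(L(63, 32) - 1*60)/t(-22, 36) = (-1/2*32 - 1*60)/(36 + (-22)**2) = (-16 - 60)/(36 + 484) = -76/520 = -76*1/520 = -19/130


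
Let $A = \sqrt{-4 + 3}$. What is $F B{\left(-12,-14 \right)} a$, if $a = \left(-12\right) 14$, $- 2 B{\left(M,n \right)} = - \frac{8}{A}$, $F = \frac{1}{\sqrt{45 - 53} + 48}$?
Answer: $\frac{168 \sqrt{2}}{289} + \frac{4032 i}{289} \approx 0.8221 + 13.952 i$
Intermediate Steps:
$A = i$ ($A = \sqrt{-1} = i \approx 1.0 i$)
$F = \frac{1}{48 + 2 i \sqrt{2}}$ ($F = \frac{1}{\sqrt{-8} + 48} = \frac{1}{2 i \sqrt{2} + 48} = \frac{1}{48 + 2 i \sqrt{2}} \approx 0.020761 - 0.0012234 i$)
$B{\left(M,n \right)} = - 4 i$ ($B{\left(M,n \right)} = - \frac{\left(-8\right) \frac{1}{i}}{2} = - \frac{\left(-8\right) \left(- i\right)}{2} = - \frac{8 i}{2} = - 4 i$)
$a = -168$
$F B{\left(-12,-14 \right)} a = \left(\frac{6}{289} - \frac{i \sqrt{2}}{1156}\right) \left(- 4 i\right) \left(-168\right) = - 4 i \left(\frac{6}{289} - \frac{i \sqrt{2}}{1156}\right) \left(-168\right) = 672 i \left(\frac{6}{289} - \frac{i \sqrt{2}}{1156}\right)$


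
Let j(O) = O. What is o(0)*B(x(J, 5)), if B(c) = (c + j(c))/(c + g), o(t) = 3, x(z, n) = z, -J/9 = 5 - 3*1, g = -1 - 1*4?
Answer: 108/23 ≈ 4.6956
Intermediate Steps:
g = -5 (g = -1 - 4 = -5)
J = -18 (J = -9*(5 - 3*1) = -9*(5 - 3) = -9*2 = -18)
B(c) = 2*c/(-5 + c) (B(c) = (c + c)/(c - 5) = (2*c)/(-5 + c) = 2*c/(-5 + c))
o(0)*B(x(J, 5)) = 3*(2*(-18)/(-5 - 18)) = 3*(2*(-18)/(-23)) = 3*(2*(-18)*(-1/23)) = 3*(36/23) = 108/23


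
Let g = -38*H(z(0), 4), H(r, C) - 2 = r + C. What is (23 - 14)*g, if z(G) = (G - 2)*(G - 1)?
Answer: -2736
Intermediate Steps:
z(G) = (-1 + G)*(-2 + G) (z(G) = (-2 + G)*(-1 + G) = (-1 + G)*(-2 + G))
H(r, C) = 2 + C + r (H(r, C) = 2 + (r + C) = 2 + (C + r) = 2 + C + r)
g = -304 (g = -38*(2 + 4 + (2 + 0**2 - 3*0)) = -38*(2 + 4 + (2 + 0 + 0)) = -38*(2 + 4 + 2) = -38*8 = -304)
(23 - 14)*g = (23 - 14)*(-304) = 9*(-304) = -2736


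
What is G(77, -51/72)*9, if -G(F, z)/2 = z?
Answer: 51/4 ≈ 12.750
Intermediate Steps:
G(F, z) = -2*z
G(77, -51/72)*9 = -(-102)/72*9 = -2*(-17/24)*9 = (17/12)*9 = 51/4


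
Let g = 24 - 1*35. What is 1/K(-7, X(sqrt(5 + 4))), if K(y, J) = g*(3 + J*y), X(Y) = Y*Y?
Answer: 1/660 ≈ 0.0015152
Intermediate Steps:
g = -11 (g = 24 - 35 = -11)
X(Y) = Y**2
K(y, J) = -33 - 11*J*y (K(y, J) = -11*(3 + J*y) = -33 - 11*J*y)
1/K(-7, X(sqrt(5 + 4))) = 1/(-33 - 11*(sqrt(5 + 4))**2*(-7)) = 1/(-33 - 11*(sqrt(9))**2*(-7)) = 1/(-33 - 11*3**2*(-7)) = 1/(-33 - 11*9*(-7)) = 1/(-33 + 693) = 1/660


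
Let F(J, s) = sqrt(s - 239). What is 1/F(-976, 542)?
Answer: sqrt(303)/303 ≈ 0.057449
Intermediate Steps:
F(J, s) = sqrt(-239 + s)
1/F(-976, 542) = 1/(sqrt(-239 + 542)) = 1/(sqrt(303)) = sqrt(303)/303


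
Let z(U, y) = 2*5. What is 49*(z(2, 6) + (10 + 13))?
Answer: 1617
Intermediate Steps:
z(U, y) = 10
49*(z(2, 6) + (10 + 13)) = 49*(10 + (10 + 13)) = 49*(10 + 23) = 49*33 = 1617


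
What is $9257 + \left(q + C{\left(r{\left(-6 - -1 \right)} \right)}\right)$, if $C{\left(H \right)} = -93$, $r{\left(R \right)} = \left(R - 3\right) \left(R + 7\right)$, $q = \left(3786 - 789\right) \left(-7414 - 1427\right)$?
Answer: $-26487313$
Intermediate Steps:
$q = -26496477$ ($q = 2997 \left(-8841\right) = -26496477$)
$r{\left(R \right)} = \left(-3 + R\right) \left(7 + R\right)$
$9257 + \left(q + C{\left(r{\left(-6 - -1 \right)} \right)}\right) = 9257 - 26496570 = -26487313$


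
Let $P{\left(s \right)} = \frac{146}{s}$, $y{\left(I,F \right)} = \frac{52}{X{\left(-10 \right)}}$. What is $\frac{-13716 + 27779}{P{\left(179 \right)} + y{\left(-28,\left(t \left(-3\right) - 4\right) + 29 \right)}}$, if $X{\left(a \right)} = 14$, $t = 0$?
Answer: $\frac{17620939}{5676} \approx 3104.5$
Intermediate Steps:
$y{\left(I,F \right)} = \frac{26}{7}$ ($y{\left(I,F \right)} = \frac{52}{14} = 52 \cdot \frac{1}{14} = \frac{26}{7}$)
$\frac{-13716 + 27779}{P{\left(179 \right)} + y{\left(-28,\left(t \left(-3\right) - 4\right) + 29 \right)}} = \frac{-13716 + 27779}{\frac{146}{179} + \frac{26}{7}} = \frac{14063}{146 \cdot \frac{1}{179} + \frac{26}{7}} = \frac{14063}{\frac{146}{179} + \frac{26}{7}} = \frac{14063}{\frac{5676}{1253}} = 14063 \cdot \frac{1253}{5676} = \frac{17620939}{5676}$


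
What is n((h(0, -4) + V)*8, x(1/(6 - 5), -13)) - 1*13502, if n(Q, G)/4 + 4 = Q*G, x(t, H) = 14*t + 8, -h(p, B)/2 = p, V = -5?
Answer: -17038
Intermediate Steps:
h(p, B) = -2*p
x(t, H) = 8 + 14*t
n(Q, G) = -16 + 4*G*Q (n(Q, G) = -16 + 4*(Q*G) = -16 + 4*(G*Q) = -16 + 4*G*Q)
n((h(0, -4) + V)*8, x(1/(6 - 5), -13)) - 1*13502 = (-16 + 4*(8 + 14/(6 - 5))*((-2*0 - 5)*8)) - 1*13502 = (-16 + 4*(8 + 14/1)*((0 - 5)*8)) - 13502 = (-16 + 4*(8 + 14*1)*(-5*8)) - 13502 = (-16 + 4*(8 + 14)*(-40)) - 13502 = (-16 + 4*22*(-40)) - 13502 = (-16 - 3520) - 13502 = -3536 - 13502 = -17038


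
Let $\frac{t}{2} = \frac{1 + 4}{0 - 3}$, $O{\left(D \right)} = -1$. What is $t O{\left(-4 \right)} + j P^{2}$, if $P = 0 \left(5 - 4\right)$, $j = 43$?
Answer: $\frac{10}{3} \approx 3.3333$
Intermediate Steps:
$t = - \frac{10}{3}$ ($t = 2 \frac{1 + 4}{0 - 3} = 2 \frac{5}{-3} = 2 \cdot 5 \left(- \frac{1}{3}\right) = 2 \left(- \frac{5}{3}\right) = - \frac{10}{3} \approx -3.3333$)
$P = 0$ ($P = 0 \cdot 1 = 0$)
$t O{\left(-4 \right)} + j P^{2} = \left(- \frac{10}{3}\right) \left(-1\right) + 43 \cdot 0^{2} = \frac{10}{3} + 43 \cdot 0 = \frac{10}{3} + 0 = \frac{10}{3}$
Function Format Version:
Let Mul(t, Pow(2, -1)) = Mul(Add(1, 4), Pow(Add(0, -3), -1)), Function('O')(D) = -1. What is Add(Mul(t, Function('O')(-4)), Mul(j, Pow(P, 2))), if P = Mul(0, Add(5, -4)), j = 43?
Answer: Rational(10, 3) ≈ 3.3333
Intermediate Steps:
t = Rational(-10, 3) (t = Mul(2, Mul(Add(1, 4), Pow(Add(0, -3), -1))) = Mul(2, Mul(5, Pow(-3, -1))) = Mul(2, Mul(5, Rational(-1, 3))) = Mul(2, Rational(-5, 3)) = Rational(-10, 3) ≈ -3.3333)
P = 0 (P = Mul(0, 1) = 0)
Add(Mul(t, Function('O')(-4)), Mul(j, Pow(P, 2))) = Add(Mul(Rational(-10, 3), -1), Mul(43, Pow(0, 2))) = Add(Rational(10, 3), Mul(43, 0)) = Add(Rational(10, 3), 0) = Rational(10, 3)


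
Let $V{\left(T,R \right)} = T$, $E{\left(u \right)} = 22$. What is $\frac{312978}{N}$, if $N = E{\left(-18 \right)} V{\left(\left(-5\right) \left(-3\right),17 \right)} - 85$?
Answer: $\frac{312978}{245} \approx 1277.5$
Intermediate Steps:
$N = 245$ ($N = 22 \left(\left(-5\right) \left(-3\right)\right) - 85 = 22 \cdot 15 - 85 = 330 - 85 = 245$)
$\frac{312978}{N} = \frac{312978}{245}$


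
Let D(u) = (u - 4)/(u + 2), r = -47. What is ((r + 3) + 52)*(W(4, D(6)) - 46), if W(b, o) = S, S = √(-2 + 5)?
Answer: -368 + 8*√3 ≈ -354.14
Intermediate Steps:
D(u) = (-4 + u)/(2 + u)
S = √3 ≈ 1.7320
W(b, o) = √3
((r + 3) + 52)*(W(4, D(6)) - 46) = ((-47 + 3) + 52)*(√3 - 46) = (-44 + 52)*(-46 + √3) = 8*(-46 + √3) = -368 + 8*√3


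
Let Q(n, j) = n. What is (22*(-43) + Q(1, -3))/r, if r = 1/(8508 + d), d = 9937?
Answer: -17430525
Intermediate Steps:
r = 1/18445 (r = 1/(8508 + 9937) = 1/18445 ≈ 5.4215e-5)
(22*(-43) + Q(1, -3))/r = (22*(-43) + 1)/(1/18445) = (-946 + 1)*18445 = -945*18445 = -17430525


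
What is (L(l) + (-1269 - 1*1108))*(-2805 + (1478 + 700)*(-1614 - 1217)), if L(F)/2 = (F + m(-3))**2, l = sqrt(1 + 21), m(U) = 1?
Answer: 14379293313 - 24674892*sqrt(22) ≈ 1.4264e+10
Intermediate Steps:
l = sqrt(22) ≈ 4.6904
L(F) = 2*(1 + F)**2 (L(F) = 2*(F + 1)**2 = 2*(1 + F)**2)
(L(l) + (-1269 - 1*1108))*(-2805 + (1478 + 700)*(-1614 - 1217)) = (2*(1 + sqrt(22))**2 + (-1269 - 1*1108))*(-2805 + (1478 + 700)*(-1614 - 1217)) = (2*(1 + sqrt(22))**2 + (-1269 - 1108))*(-2805 + 2178*(-2831)) = (2*(1 + sqrt(22))**2 - 2377)*(-2805 - 6165918) = (-2377 + 2*(1 + sqrt(22))**2)*(-6168723) = 14663054571 - 12337446*(1 + sqrt(22))**2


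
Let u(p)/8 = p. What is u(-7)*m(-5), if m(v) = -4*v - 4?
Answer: -896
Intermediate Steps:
u(p) = 8*p
m(v) = -4 - 4*v
u(-7)*m(-5) = (8*(-7))*(-4 - 4*(-5)) = -56*(-4 + 20) = -56*16 = -896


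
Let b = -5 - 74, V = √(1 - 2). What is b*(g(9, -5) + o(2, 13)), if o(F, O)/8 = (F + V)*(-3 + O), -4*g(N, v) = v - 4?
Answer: -51271/4 - 6320*I ≈ -12818.0 - 6320.0*I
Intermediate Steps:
V = I (V = √(-1) = I ≈ 1.0*I)
g(N, v) = 1 - v/4 (g(N, v) = -(v - 4)/4 = -(-4 + v)/4 = 1 - v/4)
o(F, O) = 8*(-3 + O)*(I + F) (o(F, O) = 8*((F + I)*(-3 + O)) = 8*((I + F)*(-3 + O)) = 8*((-3 + O)*(I + F)) = 8*(-3 + O)*(I + F))
b = -79
b*(g(9, -5) + o(2, 13)) = -79*((1 - ¼*(-5)) + (-24*I - 24*2 + 8*I*13 + 8*2*13)) = -79*((1 + 5/4) + (-24*I - 48 + 104*I + 208)) = -79*(9/4 + (160 + 80*I)) = -79*(649/4 + 80*I) = -51271/4 - 6320*I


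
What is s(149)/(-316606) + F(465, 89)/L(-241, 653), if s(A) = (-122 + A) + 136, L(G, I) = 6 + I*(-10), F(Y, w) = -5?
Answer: 259809/1032768772 ≈ 0.00025157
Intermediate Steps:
L(G, I) = 6 - 10*I
s(A) = 14 + A
s(149)/(-316606) + F(465, 89)/L(-241, 653) = (14 + 149)/(-316606) - 5/(6 - 10*653) = 163*(-1/316606) - 5/(6 - 6530) = -163/316606 - 5/(-6524) = -163/316606 - 5*(-1/6524) = -163/316606 + 5/6524 = 259809/1032768772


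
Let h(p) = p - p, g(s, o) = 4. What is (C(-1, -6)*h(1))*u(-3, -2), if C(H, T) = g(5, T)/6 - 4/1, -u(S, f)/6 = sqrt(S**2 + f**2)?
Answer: 0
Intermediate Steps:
h(p) = 0
u(S, f) = -6*sqrt(S**2 + f**2)
C(H, T) = -10/3 (C(H, T) = 4/6 - 4/1 = 4*(1/6) - 4*1 = 2/3 - 4 = -10/3)
(C(-1, -6)*h(1))*u(-3, -2) = (-10/3*0)*(-6*sqrt((-3)**2 + (-2)**2)) = 0*(-6*sqrt(9 + 4)) = 0*(-6*sqrt(13)) = 0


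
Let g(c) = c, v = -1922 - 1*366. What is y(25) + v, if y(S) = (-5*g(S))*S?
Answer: -5413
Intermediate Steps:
v = -2288 (v = -1922 - 366 = -2288)
y(S) = -5*S² (y(S) = (-5*S)*S = -5*S²)
y(25) + v = -5*25² - 2288 = -5*625 - 2288 = -3125 - 2288 = -5413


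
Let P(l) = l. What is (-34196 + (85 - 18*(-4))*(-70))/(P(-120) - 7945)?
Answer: 45186/8065 ≈ 5.6027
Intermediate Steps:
(-34196 + (85 - 18*(-4))*(-70))/(P(-120) - 7945) = (-34196 + (85 - 18*(-4))*(-70))/(-120 - 7945) = (-34196 + (85 + 72)*(-70))/(-8065) = (-34196 + 157*(-70))*(-1/8065) = (-34196 - 10990)*(-1/8065) = -45186*(-1/8065) = 45186/8065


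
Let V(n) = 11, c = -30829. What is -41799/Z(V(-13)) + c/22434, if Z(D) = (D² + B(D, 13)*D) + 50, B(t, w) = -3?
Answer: -78497764/257991 ≈ -304.27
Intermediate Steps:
Z(D) = 50 + D² - 3*D (Z(D) = (D² - 3*D) + 50 = 50 + D² - 3*D)
-41799/Z(V(-13)) + c/22434 = -41799/(50 + 11² - 3*11) - 30829/22434 = -41799/(50 + 121 - 33) - 30829*1/22434 = -41799/138 - 30829/22434 = -41799*1/138 - 30829/22434 = -13933/46 - 30829/22434 = -78497764/257991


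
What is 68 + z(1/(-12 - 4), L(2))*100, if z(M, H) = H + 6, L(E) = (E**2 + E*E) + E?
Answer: 1668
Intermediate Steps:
L(E) = E + 2*E**2 (L(E) = (E**2 + E**2) + E = 2*E**2 + E = E + 2*E**2)
z(M, H) = 6 + H
68 + z(1/(-12 - 4), L(2))*100 = 68 + (6 + 2*(1 + 2*2))*100 = 68 + (6 + 2*(1 + 4))*100 = 68 + (6 + 2*5)*100 = 68 + (6 + 10)*100 = 68 + 16*100 = 68 + 1600 = 1668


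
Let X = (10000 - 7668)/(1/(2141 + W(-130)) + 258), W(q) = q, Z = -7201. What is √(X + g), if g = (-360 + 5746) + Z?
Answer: I*√486153768522587/518839 ≈ 42.497*I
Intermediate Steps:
g = -1815 (g = (-360 + 5746) - 7201 = 5386 - 7201 = -1815)
X = 4689652/518839 (X = (10000 - 7668)/(1/(2141 - 130) + 258) = 2332/(1/2011 + 258) = 2332/(518839/2011) = 2332*(2011/518839) = 4689652/518839 ≈ 9.0387)
√(X + g) = √(4689652/518839 - 1815) = √(-937003133/518839) = I*√486153768522587/518839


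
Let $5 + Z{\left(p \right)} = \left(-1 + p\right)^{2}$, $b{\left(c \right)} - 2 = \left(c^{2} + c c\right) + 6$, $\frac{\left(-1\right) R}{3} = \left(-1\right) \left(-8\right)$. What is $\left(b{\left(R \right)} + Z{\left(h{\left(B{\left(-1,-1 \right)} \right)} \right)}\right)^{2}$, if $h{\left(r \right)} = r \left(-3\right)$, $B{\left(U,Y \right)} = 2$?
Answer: $1449616$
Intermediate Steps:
$R = -24$ ($R = - 3 \left(\left(-1\right) \left(-8\right)\right) = \left(-3\right) 8 = -24$)
$b{\left(c \right)} = 8 + 2 c^{2}$ ($b{\left(c \right)} = 2 + \left(\left(c^{2} + c c\right) + 6\right) = 2 + \left(\left(c^{2} + c^{2}\right) + 6\right) = 2 + \left(2 c^{2} + 6\right) = 2 + \left(6 + 2 c^{2}\right) = 8 + 2 c^{2}$)
$h{\left(r \right)} = - 3 r$
$Z{\left(p \right)} = -5 + \left(-1 + p\right)^{2}$
$\left(b{\left(R \right)} + Z{\left(h{\left(B{\left(-1,-1 \right)} \right)} \right)}\right)^{2} = \left(\left(8 + 2 \left(-24\right)^{2}\right) - \left(5 - \left(-1 - 6\right)^{2}\right)\right)^{2} = \left(\left(8 + 2 \cdot 576\right) - \left(5 - \left(-1 - 6\right)^{2}\right)\right)^{2} = \left(\left(8 + 1152\right) - \left(5 - \left(-7\right)^{2}\right)\right)^{2} = \left(1160 + \left(-5 + 49\right)\right)^{2} = \left(1160 + 44\right)^{2} = 1204^{2} = 1449616$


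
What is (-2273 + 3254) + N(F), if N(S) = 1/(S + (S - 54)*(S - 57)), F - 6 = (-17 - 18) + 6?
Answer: 6020398/6137 ≈ 981.00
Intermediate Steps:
F = -23 (F = 6 + ((-17 - 18) + 6) = 6 + (-35 + 6) = 6 - 29 = -23)
N(S) = 1/(S + (-57 + S)*(-54 + S)) (N(S) = 1/(S + (-54 + S)*(-57 + S)) = 1/(S + (-57 + S)*(-54 + S)))
(-2273 + 3254) + N(F) = (-2273 + 3254) + 1/(3078 + (-23)² - 110*(-23)) = 981 + 1/(3078 + 529 + 2530) = 981 + 1/6137 = 6020398/6137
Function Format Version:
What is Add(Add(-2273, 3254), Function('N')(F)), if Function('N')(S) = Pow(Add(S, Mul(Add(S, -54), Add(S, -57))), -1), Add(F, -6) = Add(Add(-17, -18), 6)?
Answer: Rational(6020398, 6137) ≈ 981.00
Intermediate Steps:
F = -23 (F = Add(6, Add(Add(-17, -18), 6)) = Add(6, Add(-35, 6)) = Add(6, -29) = -23)
Function('N')(S) = Pow(Add(S, Mul(Add(-57, S), Add(-54, S))), -1) (Function('N')(S) = Pow(Add(S, Mul(Add(-54, S), Add(-57, S))), -1) = Pow(Add(S, Mul(Add(-57, S), Add(-54, S))), -1))
Add(Add(-2273, 3254), Function('N')(F)) = Add(Add(-2273, 3254), Pow(Add(3078, Pow(-23, 2), Mul(-110, -23)), -1)) = Add(981, Pow(Add(3078, 529, 2530), -1)) = Add(981, Pow(6137, -1)) = Add(981, Rational(1, 6137)) = Rational(6020398, 6137)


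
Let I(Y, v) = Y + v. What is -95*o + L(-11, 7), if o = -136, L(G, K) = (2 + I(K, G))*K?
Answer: 12906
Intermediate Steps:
L(G, K) = K*(2 + G + K) (L(G, K) = (2 + (K + G))*K = (2 + (G + K))*K = (2 + G + K)*K = K*(2 + G + K))
-95*o + L(-11, 7) = -95*(-136) + 7*(2 - 11 + 7) = 12920 + 7*(-2) = 12920 - 14 = 12906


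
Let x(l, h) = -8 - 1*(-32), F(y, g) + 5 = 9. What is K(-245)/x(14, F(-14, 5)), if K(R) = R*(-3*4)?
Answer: 245/2 ≈ 122.50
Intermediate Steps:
F(y, g) = 4 (F(y, g) = -5 + 9 = 4)
x(l, h) = 24 (x(l, h) = -8 + 32 = 24)
K(R) = -12*R (K(R) = R*(-12) = -12*R)
K(-245)/x(14, F(-14, 5)) = -12*(-245)/24 = 2940*(1/24) = 245/2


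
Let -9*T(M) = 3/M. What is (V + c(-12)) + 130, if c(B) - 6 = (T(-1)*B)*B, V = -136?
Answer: 48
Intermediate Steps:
T(M) = -1/(3*M)
c(B) = 6 + B**2/3 (c(B) = 6 + ((-1/3/(-1))*B)*B = 6 + ((-1/3*(-1))*B)*B = 6 + (B/3)*B = 6 + B**2/3)
(V + c(-12)) + 130 = (-136 + (6 + (1/3)*(-12)**2)) + 130 = (-136 + (6 + (1/3)*144)) + 130 = (-136 + (6 + 48)) + 130 = (-136 + 54) + 130 = -82 + 130 = 48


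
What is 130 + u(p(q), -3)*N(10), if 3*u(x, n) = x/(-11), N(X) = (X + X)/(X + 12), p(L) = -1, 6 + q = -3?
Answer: 47200/363 ≈ 130.03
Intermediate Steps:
q = -9 (q = -6 - 3 = -9)
N(X) = 2*X/(12 + X) (N(X) = (2*X)/(12 + X) = 2*X/(12 + X))
u(x, n) = -x/33 (u(x, n) = (x/(-11))/3 = (x*(-1/11))/3 = (-x/11)/3 = -x/33)
130 + u(p(q), -3)*N(10) = 130 + (-1/33*(-1))*(2*10/(12 + 10)) = 130 + (2*10/22)/33 = 130 + (2*10*(1/22))/33 = 130 + (1/33)*(10/11) = 130 + 10/363 = 47200/363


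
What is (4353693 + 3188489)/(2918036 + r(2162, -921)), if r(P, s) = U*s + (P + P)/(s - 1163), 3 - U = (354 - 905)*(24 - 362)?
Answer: 1964738411/45441742155 ≈ 0.043236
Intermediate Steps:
U = -186235 (U = 3 - (354 - 905)*(24 - 362) = 3 - (-551)*(-338) = 3 - 1*186238 = 3 - 186238 = -186235)
r(P, s) = -186235*s + 2*P/(-1163 + s) (r(P, s) = -186235*s + (P + P)/(s - 1163) = -186235*s + (2*P)/(-1163 + s) = -186235*s + 2*P/(-1163 + s))
(4353693 + 3188489)/(2918036 + r(2162, -921)) = (4353693 + 3188489)/(2918036 + (-186235*(-921)² + 2*2162 + 216591305*(-921))/(-1163 - 921)) = 7542182/(2918036 + (-186235*848241 + 4324 - 199480591905)/(-2084)) = 7542182/(2918036 - (-157972162635 + 4324 - 199480591905)/2084) = 7542182/(2918036 - 1/2084*(-357452750216)) = 7542182/(2918036 + 89363187554/521) = 7542182/(90883484310/521) = 7542182*(521/90883484310) = 1964738411/45441742155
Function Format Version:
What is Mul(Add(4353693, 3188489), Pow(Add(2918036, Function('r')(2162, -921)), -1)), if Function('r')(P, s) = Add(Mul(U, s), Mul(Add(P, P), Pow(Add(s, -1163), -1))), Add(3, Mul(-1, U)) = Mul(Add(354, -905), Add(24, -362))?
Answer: Rational(1964738411, 45441742155) ≈ 0.043236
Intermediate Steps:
U = -186235 (U = Add(3, Mul(-1, Mul(Add(354, -905), Add(24, -362)))) = Add(3, Mul(-1, Mul(-551, -338))) = Add(3, Mul(-1, 186238)) = Add(3, -186238) = -186235)
Function('r')(P, s) = Add(Mul(-186235, s), Mul(2, P, Pow(Add(-1163, s), -1))) (Function('r')(P, s) = Add(Mul(-186235, s), Mul(Add(P, P), Pow(Add(s, -1163), -1))) = Add(Mul(-186235, s), Mul(Mul(2, P), Pow(Add(-1163, s), -1))) = Add(Mul(-186235, s), Mul(2, P, Pow(Add(-1163, s), -1))))
Mul(Add(4353693, 3188489), Pow(Add(2918036, Function('r')(2162, -921)), -1)) = Mul(Add(4353693, 3188489), Pow(Add(2918036, Mul(Pow(Add(-1163, -921), -1), Add(Mul(-186235, Pow(-921, 2)), Mul(2, 2162), Mul(216591305, -921)))), -1)) = Mul(7542182, Pow(Add(2918036, Mul(Pow(-2084, -1), Add(Mul(-186235, 848241), 4324, -199480591905))), -1)) = Mul(7542182, Pow(Add(2918036, Mul(Rational(-1, 2084), Add(-157972162635, 4324, -199480591905))), -1)) = Mul(7542182, Pow(Add(2918036, Mul(Rational(-1, 2084), -357452750216)), -1)) = Mul(7542182, Pow(Add(2918036, Rational(89363187554, 521)), -1)) = Mul(7542182, Pow(Rational(90883484310, 521), -1)) = Mul(7542182, Rational(521, 90883484310)) = Rational(1964738411, 45441742155)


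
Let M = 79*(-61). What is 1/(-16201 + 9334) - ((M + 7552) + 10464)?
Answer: -90623800/6867 ≈ -13197.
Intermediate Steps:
M = -4819
1/(-16201 + 9334) - ((M + 7552) + 10464) = 1/(-16201 + 9334) - ((-4819 + 7552) + 10464) = 1/(-6867) - (2733 + 10464) = -1/6867 - 1*13197 = -1/6867 - 13197 = -90623800/6867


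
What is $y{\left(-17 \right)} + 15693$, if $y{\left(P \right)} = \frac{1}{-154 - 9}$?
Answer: $\frac{2557958}{163} \approx 15693.0$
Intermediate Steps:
$y{\left(P \right)} = - \frac{1}{163}$ ($y{\left(P \right)} = \frac{1}{-163} = - \frac{1}{163}$)
$y{\left(-17 \right)} + 15693 = - \frac{1}{163} + 15693 = \frac{2557958}{163}$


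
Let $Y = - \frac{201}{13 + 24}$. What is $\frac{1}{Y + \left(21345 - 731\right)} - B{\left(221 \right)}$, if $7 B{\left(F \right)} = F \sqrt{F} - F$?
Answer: $\frac{24073788}{762517} - \frac{221 \sqrt{221}}{7} \approx -437.77$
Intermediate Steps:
$Y = - \frac{201}{37} \approx -5.4324$
$B{\left(F \right)} = - \frac{F}{7} + \frac{F^{\frac{3}{2}}}{7}$ ($B{\left(F \right)} = \frac{F \sqrt{F} - F}{7} = \frac{F^{\frac{3}{2}} - F}{7} = - \frac{F}{7} + \frac{F^{\frac{3}{2}}}{7}$)
$\frac{1}{Y + \left(21345 - 731\right)} - B{\left(221 \right)} = \frac{1}{- \frac{201}{37} + \left(21345 - 731\right)} - \left(\left(- \frac{1}{7}\right) 221 + \frac{221^{\frac{3}{2}}}{7}\right) = \frac{1}{- \frac{201}{37} + \left(21345 - 731\right)} - \left(- \frac{221}{7} + \frac{221 \sqrt{221}}{7}\right) = \frac{1}{- \frac{201}{37} + 20614} - \left(- \frac{221}{7} + \frac{221 \sqrt{221}}{7}\right) = \frac{1}{\frac{762517}{37}} + \left(\frac{221}{7} - \frac{221 \sqrt{221}}{7}\right) = \frac{37}{762517} + \left(\frac{221}{7} - \frac{221 \sqrt{221}}{7}\right) = \frac{24073788}{762517} - \frac{221 \sqrt{221}}{7}$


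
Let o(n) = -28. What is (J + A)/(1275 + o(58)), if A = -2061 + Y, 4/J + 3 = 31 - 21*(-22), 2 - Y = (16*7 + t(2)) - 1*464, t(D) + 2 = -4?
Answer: -416743/305515 ≈ -1.3641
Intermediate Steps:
t(D) = -6 (t(D) = -2 - 4 = -6)
Y = 360 (Y = 2 - ((16*7 - 6) - 1*464) = 2 - ((112 - 6) - 464) = 2 - (106 - 464) = 2 - 1*(-358) = 2 + 358 = 360)
J = 2/245 (J = 4/(-3 + (31 - 21*(-22))) = 4/(-3 + (31 + 462)) = 4/(-3 + 493) = 4/490 = 4*(1/490) = 2/245 ≈ 0.0081633)
A = -1701 (A = -2061 + 360 = -1701)
(J + A)/(1275 + o(58)) = (2/245 - 1701)/(1275 - 28) = -416743/245/1247 = -416743/245*1/1247 = -416743/305515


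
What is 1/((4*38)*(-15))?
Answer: -1/2280 ≈ -0.00043860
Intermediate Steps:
1/((4*38)*(-15)) = 1/(152*(-15)) = 1/(-2280) = -1/2280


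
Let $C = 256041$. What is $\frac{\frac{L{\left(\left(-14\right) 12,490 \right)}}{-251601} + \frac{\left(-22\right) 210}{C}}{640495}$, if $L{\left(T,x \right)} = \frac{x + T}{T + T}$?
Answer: $- \frac{1033023331}{36676264742402040} \approx -2.8166 \cdot 10^{-8}$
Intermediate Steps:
$L{\left(T,x \right)} = \frac{T + x}{2 T}$
$\frac{\frac{L{\left(\left(-14\right) 12,490 \right)}}{-251601} + \frac{\left(-22\right) 210}{C}}{640495} = \frac{\frac{\frac{1}{2} \frac{1}{\left(-14\right) 12} \left(\left(-14\right) 12 + 490\right)}{-251601} + \frac{\left(-22\right) 210}{256041}}{640495} = \left(\frac{-168 + 490}{2 \left(-168\right)} \left(- \frac{1}{251601}\right) - \frac{1540}{85347}\right) \frac{1}{640495} = \left(\frac{1}{2} \left(- \frac{1}{168}\right) 322 \left(- \frac{1}{251601}\right) - \frac{1540}{85347}\right) \frac{1}{640495} = \left(\left(- \frac{23}{24}\right) \left(- \frac{1}{251601}\right) - \frac{1540}{85347}\right) \frac{1}{640495} = \left(\frac{23}{6038424} - \frac{1540}{85347}\right) \frac{1}{640495} = \left(- \frac{1033023331}{57262374792}\right) \frac{1}{640495} = - \frac{1033023331}{36676264742402040}$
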